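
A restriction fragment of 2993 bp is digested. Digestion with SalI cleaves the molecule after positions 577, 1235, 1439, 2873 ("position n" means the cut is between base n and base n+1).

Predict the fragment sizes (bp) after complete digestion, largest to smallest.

Linear molecule, 4 cuts → 5 fragments:
  577 − 0 = 577 bp
  1235 − 577 = 658 bp
  1439 − 1235 = 204 bp
  2873 − 1439 = 1434 bp
  2993 − 2873 = 120 bp
Sorted largest to smallest: 1434, 658, 577, 204, 120 bp.

1434, 658, 577, 204, 120 bp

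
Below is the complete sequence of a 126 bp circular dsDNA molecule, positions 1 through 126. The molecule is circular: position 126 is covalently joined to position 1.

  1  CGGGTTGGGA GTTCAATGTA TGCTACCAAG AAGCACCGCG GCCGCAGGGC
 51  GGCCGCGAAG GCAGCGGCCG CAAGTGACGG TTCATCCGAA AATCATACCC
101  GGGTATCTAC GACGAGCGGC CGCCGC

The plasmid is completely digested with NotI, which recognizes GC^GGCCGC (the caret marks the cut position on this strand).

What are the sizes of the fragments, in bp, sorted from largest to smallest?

52, 48, 15, 11 bp

NotI sites (GCGGCCGC) start at positions 38, 49, 64, 116.
NotI cuts after base 2 of each site, so after positions 39, 50, 65, 117.
Circular molecule, 4 cuts → 4 fragments:
  40–50 → 11 bp
  51–65 → 15 bp
  66–117 → 52 bp
  118–126 then 1–39 → 9 + 39 = 48 bp
Sorted largest to smallest: 52, 48, 15, 11 bp.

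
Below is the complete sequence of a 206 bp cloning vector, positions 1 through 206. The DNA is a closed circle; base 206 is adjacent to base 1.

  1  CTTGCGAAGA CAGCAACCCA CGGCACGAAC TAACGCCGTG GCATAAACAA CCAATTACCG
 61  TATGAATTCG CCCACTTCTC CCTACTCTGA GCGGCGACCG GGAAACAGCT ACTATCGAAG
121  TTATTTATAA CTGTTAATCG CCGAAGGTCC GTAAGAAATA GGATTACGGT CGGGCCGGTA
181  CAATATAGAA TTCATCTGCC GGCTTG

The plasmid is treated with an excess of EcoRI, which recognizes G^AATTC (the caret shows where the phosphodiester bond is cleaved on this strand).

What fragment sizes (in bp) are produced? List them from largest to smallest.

124, 82 bp

EcoRI sites (GAATTC) start at positions 64, 188.
EcoRI cuts after the first base of each site, so after positions 64, 188.
Circular molecule, 2 cuts → 2 fragments:
  65–188 → 124 bp
  189–206 then 1–64 → 18 + 64 = 82 bp
Sorted largest to smallest: 124, 82 bp.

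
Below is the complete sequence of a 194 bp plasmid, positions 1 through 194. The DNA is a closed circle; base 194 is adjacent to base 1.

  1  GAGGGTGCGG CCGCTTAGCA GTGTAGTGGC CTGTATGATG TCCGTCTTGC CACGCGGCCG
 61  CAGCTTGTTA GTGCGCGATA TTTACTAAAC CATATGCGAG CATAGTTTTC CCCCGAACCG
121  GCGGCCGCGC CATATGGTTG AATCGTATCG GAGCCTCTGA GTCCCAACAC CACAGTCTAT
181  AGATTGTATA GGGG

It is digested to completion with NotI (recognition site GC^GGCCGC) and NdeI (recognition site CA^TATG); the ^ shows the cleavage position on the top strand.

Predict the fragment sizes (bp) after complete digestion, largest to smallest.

70, 47, 37, 30, 10 bp

NotI sites (GCGGCCGC) start at positions 7, 54, 121.
NotI cuts after base 2 of each site, so after positions 8, 55, 122.
NdeI sites (CATATG) start at positions 91, 131.
NdeI cuts after base 2 of each site, so after positions 92, 132.
Combined cut positions: 8, 55, 92, 122, 132.
Circular molecule, 5 cuts → 5 fragments:
  9–55 → 47 bp
  56–92 → 37 bp
  93–122 → 30 bp
  123–132 → 10 bp
  133–194 then 1–8 → 62 + 8 = 70 bp
Sorted largest to smallest: 70, 47, 37, 30, 10 bp.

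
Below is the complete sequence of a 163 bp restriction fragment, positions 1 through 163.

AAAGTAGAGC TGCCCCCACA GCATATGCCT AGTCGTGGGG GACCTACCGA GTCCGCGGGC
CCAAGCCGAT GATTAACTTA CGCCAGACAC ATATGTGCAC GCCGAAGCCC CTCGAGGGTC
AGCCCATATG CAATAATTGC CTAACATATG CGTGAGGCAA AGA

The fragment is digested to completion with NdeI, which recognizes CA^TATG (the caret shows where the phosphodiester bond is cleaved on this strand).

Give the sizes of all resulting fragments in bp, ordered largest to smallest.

NdeI sites (CATATG) start at positions 22, 90, 125, 145.
NdeI cuts after base 2 of each site, so after positions 23, 91, 126, 146.
Linear molecule, 4 cuts → 5 fragments:
  1–23 → 23 bp
  24–91 → 68 bp
  92–126 → 35 bp
  127–146 → 20 bp
  147–163 → 17 bp
Sorted largest to smallest: 68, 35, 23, 20, 17 bp.

68, 35, 23, 20, 17 bp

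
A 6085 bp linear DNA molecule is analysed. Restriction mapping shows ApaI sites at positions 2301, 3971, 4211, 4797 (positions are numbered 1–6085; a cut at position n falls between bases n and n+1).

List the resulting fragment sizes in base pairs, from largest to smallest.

Linear molecule, 4 cuts → 5 fragments:
  2301 − 0 = 2301 bp
  3971 − 2301 = 1670 bp
  4211 − 3971 = 240 bp
  4797 − 4211 = 586 bp
  6085 − 4797 = 1288 bp
Sorted largest to smallest: 2301, 1670, 1288, 586, 240 bp.

2301, 1670, 1288, 586, 240 bp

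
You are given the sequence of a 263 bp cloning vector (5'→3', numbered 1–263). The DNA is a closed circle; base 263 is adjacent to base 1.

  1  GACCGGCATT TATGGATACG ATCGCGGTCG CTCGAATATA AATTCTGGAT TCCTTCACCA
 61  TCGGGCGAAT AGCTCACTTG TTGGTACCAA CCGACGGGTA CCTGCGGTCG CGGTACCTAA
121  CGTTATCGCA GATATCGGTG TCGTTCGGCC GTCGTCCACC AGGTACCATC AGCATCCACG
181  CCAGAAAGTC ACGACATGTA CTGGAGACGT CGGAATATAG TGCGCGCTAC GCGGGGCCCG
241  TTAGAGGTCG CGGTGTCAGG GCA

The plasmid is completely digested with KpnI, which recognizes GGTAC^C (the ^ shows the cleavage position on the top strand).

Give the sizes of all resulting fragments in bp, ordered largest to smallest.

184, 50, 15, 14 bp

KpnI sites (GGTACC) start at positions 83, 97, 112, 162.
KpnI cuts after base 5 of each site (before the last base), so after positions 87, 101, 116, 166.
Circular molecule, 4 cuts → 4 fragments:
  88–101 → 14 bp
  102–116 → 15 bp
  117–166 → 50 bp
  167–263 then 1–87 → 97 + 87 = 184 bp
Sorted largest to smallest: 184, 50, 15, 14 bp.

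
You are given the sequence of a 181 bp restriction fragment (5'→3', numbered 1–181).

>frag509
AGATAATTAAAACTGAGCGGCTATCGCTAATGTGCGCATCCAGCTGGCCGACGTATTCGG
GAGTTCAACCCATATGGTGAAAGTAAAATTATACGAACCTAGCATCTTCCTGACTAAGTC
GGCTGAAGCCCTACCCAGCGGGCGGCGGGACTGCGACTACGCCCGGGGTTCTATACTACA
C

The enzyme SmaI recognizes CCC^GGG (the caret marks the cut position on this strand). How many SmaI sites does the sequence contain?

1

CCCGGG occurs starting at position 162.
SmaI cuts at 1 site.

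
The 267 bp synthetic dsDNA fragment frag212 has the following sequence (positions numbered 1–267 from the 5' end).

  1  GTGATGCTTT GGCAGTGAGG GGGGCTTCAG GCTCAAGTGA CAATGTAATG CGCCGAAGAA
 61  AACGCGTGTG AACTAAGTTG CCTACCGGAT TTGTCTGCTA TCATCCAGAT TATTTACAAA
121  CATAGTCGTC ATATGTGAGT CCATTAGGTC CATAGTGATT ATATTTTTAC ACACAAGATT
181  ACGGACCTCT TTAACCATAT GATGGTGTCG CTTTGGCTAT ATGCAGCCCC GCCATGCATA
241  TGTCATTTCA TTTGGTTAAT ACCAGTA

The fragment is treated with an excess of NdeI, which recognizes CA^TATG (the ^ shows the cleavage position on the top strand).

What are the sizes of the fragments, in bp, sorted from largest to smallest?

131, 66, 41, 29 bp

NdeI sites (CATATG) start at positions 130, 196, 237.
NdeI cuts after base 2 of each site, so after positions 131, 197, 238.
Linear molecule, 3 cuts → 4 fragments:
  1–131 → 131 bp
  132–197 → 66 bp
  198–238 → 41 bp
  239–267 → 29 bp
Sorted largest to smallest: 131, 66, 41, 29 bp.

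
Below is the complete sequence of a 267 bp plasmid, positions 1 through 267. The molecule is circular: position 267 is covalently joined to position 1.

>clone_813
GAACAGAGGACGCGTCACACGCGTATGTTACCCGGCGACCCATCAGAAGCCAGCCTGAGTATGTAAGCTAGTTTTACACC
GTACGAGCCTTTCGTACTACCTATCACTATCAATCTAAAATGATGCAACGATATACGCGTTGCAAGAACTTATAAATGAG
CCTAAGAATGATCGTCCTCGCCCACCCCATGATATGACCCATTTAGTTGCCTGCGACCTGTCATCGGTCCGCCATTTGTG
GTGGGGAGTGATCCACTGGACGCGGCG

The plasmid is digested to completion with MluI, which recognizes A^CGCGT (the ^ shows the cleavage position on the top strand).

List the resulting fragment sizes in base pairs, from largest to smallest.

142, 116, 9 bp

MluI sites (ACGCGT) start at positions 10, 19, 135.
MluI cuts after the first base of each site, so after positions 10, 19, 135.
Circular molecule, 3 cuts → 3 fragments:
  11–19 → 9 bp
  20–135 → 116 bp
  136–267 then 1–10 → 132 + 10 = 142 bp
Sorted largest to smallest: 142, 116, 9 bp.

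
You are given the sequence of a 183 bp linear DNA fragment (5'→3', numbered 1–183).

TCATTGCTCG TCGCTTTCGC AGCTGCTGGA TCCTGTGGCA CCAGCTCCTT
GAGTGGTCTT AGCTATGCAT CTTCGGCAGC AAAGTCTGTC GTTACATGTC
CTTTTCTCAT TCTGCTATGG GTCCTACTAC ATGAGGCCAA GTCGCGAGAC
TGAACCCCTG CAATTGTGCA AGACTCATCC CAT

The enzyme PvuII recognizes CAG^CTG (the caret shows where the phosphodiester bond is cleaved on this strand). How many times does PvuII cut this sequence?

CAGCTG occurs starting at position 20.
PvuII cuts at 1 site.

1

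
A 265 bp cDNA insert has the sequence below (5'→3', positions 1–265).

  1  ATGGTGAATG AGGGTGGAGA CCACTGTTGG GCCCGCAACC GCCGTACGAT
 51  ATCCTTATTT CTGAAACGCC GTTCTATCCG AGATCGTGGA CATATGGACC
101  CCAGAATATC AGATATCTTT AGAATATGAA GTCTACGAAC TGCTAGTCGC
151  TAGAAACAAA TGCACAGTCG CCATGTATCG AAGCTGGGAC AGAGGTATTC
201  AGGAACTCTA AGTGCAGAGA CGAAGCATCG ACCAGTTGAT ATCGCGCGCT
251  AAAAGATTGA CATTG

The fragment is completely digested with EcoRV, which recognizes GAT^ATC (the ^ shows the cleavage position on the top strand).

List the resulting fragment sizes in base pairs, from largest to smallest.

EcoRV sites (GATATC) start at positions 48, 112, 238.
EcoRV cuts after base 3 of each site, so after positions 50, 114, 240.
Linear molecule, 3 cuts → 4 fragments:
  1–50 → 50 bp
  51–114 → 64 bp
  115–240 → 126 bp
  241–265 → 25 bp
Sorted largest to smallest: 126, 64, 50, 25 bp.

126, 64, 50, 25 bp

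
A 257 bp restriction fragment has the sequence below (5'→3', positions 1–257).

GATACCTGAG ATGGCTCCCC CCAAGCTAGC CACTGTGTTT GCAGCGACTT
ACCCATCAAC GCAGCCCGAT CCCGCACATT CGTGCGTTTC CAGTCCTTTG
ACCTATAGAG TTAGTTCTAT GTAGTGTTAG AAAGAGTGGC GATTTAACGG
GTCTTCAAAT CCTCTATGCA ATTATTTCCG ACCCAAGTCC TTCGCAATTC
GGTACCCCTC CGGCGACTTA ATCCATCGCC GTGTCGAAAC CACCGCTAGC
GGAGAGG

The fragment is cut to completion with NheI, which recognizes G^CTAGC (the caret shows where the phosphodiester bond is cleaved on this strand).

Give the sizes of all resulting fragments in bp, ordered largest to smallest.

220, 25, 12 bp

NheI sites (GCTAGC) start at positions 25, 245.
NheI cuts after the first base of each site, so after positions 25, 245.
Linear molecule, 2 cuts → 3 fragments:
  1–25 → 25 bp
  26–245 → 220 bp
  246–257 → 12 bp
Sorted largest to smallest: 220, 25, 12 bp.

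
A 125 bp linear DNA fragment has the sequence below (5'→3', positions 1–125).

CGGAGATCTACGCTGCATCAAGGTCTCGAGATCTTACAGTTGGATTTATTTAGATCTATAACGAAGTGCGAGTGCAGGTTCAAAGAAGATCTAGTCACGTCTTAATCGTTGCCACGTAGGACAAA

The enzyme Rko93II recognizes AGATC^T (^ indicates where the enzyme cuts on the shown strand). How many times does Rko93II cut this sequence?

AGATCT occurs starting at positions 4, 29, 52, 87.
Rko93II cuts at 4 sites.

4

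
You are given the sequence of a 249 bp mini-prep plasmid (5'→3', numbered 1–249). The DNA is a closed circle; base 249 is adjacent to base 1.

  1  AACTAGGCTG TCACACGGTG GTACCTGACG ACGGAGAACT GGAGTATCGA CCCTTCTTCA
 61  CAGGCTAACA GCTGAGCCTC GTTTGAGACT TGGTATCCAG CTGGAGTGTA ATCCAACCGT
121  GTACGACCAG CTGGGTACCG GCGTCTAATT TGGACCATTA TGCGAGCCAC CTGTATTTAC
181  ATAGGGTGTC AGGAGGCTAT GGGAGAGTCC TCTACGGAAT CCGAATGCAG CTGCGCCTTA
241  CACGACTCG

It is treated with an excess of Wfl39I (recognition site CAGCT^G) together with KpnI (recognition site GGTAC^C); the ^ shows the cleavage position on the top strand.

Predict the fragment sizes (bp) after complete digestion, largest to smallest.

Wfl39I sites (CAGCTG) start at positions 69, 98, 128, 228.
Wfl39I cuts after base 5 of each site (before the last base), so after positions 73, 102, 132, 232.
KpnI sites (GGTACC) start at positions 20, 134.
KpnI cuts after base 5 of each site (before the last base), so after positions 24, 138.
Combined cut positions: 24, 73, 102, 132, 138, 232.
Circular molecule, 6 cuts → 6 fragments:
  25–73 → 49 bp
  74–102 → 29 bp
  103–132 → 30 bp
  133–138 → 6 bp
  139–232 → 94 bp
  233–249 then 1–24 → 17 + 24 = 41 bp
Sorted largest to smallest: 94, 49, 41, 30, 29, 6 bp.

94, 49, 41, 30, 29, 6 bp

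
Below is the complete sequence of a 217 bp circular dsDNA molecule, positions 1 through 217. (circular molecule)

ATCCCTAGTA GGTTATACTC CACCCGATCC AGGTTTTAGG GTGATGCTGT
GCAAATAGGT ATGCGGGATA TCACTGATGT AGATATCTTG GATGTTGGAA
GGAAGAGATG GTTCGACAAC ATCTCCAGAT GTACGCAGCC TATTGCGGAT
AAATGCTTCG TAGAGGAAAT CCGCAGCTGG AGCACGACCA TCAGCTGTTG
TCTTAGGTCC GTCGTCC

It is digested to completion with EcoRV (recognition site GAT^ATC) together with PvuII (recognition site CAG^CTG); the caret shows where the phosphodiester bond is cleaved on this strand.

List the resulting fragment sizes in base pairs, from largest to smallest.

92, 92, 18, 15 bp

EcoRV sites (GATATC) start at positions 67, 82.
EcoRV cuts after base 3 of each site, so after positions 69, 84.
PvuII sites (CAGCTG) start at positions 174, 192.
PvuII cuts after base 3 of each site, so after positions 176, 194.
Combined cut positions: 69, 84, 176, 194.
Circular molecule, 4 cuts → 4 fragments:
  70–84 → 15 bp
  85–176 → 92 bp
  177–194 → 18 bp
  195–217 then 1–69 → 23 + 69 = 92 bp
Sorted largest to smallest: 92, 92, 18, 15 bp.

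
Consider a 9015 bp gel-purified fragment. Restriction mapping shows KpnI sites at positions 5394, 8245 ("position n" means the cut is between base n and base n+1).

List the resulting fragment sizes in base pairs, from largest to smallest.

5394, 2851, 770 bp

Linear molecule, 2 cuts → 3 fragments:
  5394 − 0 = 5394 bp
  8245 − 5394 = 2851 bp
  9015 − 8245 = 770 bp
Sorted largest to smallest: 5394, 2851, 770 bp.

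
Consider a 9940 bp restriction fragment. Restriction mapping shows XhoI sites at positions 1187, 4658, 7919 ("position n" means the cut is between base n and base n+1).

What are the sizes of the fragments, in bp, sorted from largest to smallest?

Linear molecule, 3 cuts → 4 fragments:
  1187 − 0 = 1187 bp
  4658 − 1187 = 3471 bp
  7919 − 4658 = 3261 bp
  9940 − 7919 = 2021 bp
Sorted largest to smallest: 3471, 3261, 2021, 1187 bp.

3471, 3261, 2021, 1187 bp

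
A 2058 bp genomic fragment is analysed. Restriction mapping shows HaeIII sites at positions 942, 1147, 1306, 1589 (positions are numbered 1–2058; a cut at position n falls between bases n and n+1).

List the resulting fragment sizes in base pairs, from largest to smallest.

942, 469, 283, 205, 159 bp

Linear molecule, 4 cuts → 5 fragments:
  942 − 0 = 942 bp
  1147 − 942 = 205 bp
  1306 − 1147 = 159 bp
  1589 − 1306 = 283 bp
  2058 − 1589 = 469 bp
Sorted largest to smallest: 942, 469, 283, 205, 159 bp.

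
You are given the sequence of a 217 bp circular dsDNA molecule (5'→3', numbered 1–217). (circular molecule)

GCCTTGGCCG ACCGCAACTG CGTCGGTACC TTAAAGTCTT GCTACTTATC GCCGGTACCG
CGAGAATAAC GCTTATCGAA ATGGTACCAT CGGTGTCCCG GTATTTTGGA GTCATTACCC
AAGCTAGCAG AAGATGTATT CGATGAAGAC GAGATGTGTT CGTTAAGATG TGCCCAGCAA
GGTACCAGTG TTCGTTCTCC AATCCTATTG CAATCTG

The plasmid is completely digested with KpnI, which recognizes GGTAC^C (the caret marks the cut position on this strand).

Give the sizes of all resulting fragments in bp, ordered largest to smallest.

98, 61, 29, 29 bp

KpnI sites (GGTACC) start at positions 25, 54, 83, 181.
KpnI cuts after base 5 of each site (before the last base), so after positions 29, 58, 87, 185.
Circular molecule, 4 cuts → 4 fragments:
  30–58 → 29 bp
  59–87 → 29 bp
  88–185 → 98 bp
  186–217 then 1–29 → 32 + 29 = 61 bp
Sorted largest to smallest: 98, 61, 29, 29 bp.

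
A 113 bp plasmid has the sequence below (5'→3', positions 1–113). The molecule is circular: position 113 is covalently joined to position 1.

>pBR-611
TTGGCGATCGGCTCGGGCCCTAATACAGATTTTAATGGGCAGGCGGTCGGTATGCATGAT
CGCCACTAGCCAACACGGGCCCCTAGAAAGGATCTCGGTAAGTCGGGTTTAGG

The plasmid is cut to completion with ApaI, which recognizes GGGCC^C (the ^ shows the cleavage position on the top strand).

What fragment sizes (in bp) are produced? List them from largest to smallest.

ApaI sites (GGGCCC) start at positions 15, 77.
ApaI cuts after base 5 of each site (before the last base), so after positions 19, 81.
Circular molecule, 2 cuts → 2 fragments:
  20–81 → 62 bp
  82–113 then 1–19 → 32 + 19 = 51 bp
Sorted largest to smallest: 62, 51 bp.

62, 51 bp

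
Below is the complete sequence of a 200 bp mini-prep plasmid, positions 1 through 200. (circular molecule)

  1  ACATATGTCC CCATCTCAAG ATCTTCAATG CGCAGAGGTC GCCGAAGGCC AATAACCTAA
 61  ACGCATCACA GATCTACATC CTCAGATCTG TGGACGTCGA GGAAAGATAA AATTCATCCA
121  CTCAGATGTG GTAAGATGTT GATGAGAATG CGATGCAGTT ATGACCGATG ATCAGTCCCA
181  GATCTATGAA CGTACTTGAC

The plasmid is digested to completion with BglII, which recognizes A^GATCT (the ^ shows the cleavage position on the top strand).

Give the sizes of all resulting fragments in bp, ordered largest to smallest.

96, 51, 39, 14 bp

BglII sites (AGATCT) start at positions 19, 70, 84, 180.
BglII cuts after the first base of each site, so after positions 19, 70, 84, 180.
Circular molecule, 4 cuts → 4 fragments:
  20–70 → 51 bp
  71–84 → 14 bp
  85–180 → 96 bp
  181–200 then 1–19 → 20 + 19 = 39 bp
Sorted largest to smallest: 96, 51, 39, 14 bp.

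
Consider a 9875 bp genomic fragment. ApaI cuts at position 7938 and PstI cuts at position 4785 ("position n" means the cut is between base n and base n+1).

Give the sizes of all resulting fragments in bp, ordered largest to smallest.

4785, 3153, 1937 bp

Combined cut positions (sorted): 4785, 7938.
Linear molecule, 2 cuts → 3 fragments:
  4785 − 0 = 4785 bp
  7938 − 4785 = 3153 bp
  9875 − 7938 = 1937 bp
Sorted largest to smallest: 4785, 3153, 1937 bp.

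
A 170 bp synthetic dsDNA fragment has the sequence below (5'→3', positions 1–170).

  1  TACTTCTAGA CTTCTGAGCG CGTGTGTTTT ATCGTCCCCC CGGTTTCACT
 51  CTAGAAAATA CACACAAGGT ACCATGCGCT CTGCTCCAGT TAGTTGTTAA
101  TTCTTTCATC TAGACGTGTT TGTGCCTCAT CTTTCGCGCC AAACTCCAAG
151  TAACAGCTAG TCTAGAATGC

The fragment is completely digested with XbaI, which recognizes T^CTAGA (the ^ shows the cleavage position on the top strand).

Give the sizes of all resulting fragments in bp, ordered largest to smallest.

59, 52, 45, 9, 5 bp

XbaI sites (TCTAGA) start at positions 5, 50, 109, 161.
XbaI cuts after the first base of each site, so after positions 5, 50, 109, 161.
Linear molecule, 4 cuts → 5 fragments:
  1–5 → 5 bp
  6–50 → 45 bp
  51–109 → 59 bp
  110–161 → 52 bp
  162–170 → 9 bp
Sorted largest to smallest: 59, 52, 45, 9, 5 bp.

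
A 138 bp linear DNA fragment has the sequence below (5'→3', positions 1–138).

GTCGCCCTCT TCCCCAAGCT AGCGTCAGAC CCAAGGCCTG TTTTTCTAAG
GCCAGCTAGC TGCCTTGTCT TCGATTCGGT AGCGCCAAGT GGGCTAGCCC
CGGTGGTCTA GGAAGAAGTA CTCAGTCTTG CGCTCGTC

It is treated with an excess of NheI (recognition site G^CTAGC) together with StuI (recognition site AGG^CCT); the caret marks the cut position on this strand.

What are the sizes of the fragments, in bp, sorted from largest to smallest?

45, 38, 19, 18, 18 bp

NheI sites (GCTAGC) start at positions 18, 55, 93.
NheI cuts after the first base of each site, so after positions 18, 55, 93.
The StuI site (AGGCCT) starts at position 34.
StuI cuts after base 3 of each site, so after position 36.
Combined cut positions: 18, 36, 55, 93.
Linear molecule, 4 cuts → 5 fragments:
  1–18 → 18 bp
  19–36 → 18 bp
  37–55 → 19 bp
  56–93 → 38 bp
  94–138 → 45 bp
Sorted largest to smallest: 45, 38, 19, 18, 18 bp.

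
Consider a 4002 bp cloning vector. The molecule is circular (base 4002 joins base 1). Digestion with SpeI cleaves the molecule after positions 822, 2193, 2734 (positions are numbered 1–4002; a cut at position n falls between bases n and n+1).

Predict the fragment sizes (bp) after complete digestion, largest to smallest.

2090, 1371, 541 bp

Circular molecule, 3 cuts → 3 fragments:
  2193 − 822 = 1371 bp
  2734 − 2193 = 541 bp
  wrap: 4002 − 2734 + 822 = 2090 bp
Sorted largest to smallest: 2090, 1371, 541 bp.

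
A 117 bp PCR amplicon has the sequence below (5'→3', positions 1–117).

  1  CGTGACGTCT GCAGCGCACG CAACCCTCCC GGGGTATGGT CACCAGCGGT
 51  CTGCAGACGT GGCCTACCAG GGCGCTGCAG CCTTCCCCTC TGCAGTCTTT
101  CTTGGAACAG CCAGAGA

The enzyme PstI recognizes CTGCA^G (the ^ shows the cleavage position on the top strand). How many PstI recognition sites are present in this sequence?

4

CTGCAG occurs starting at positions 9, 51, 75, 90.
PstI cuts at 4 sites.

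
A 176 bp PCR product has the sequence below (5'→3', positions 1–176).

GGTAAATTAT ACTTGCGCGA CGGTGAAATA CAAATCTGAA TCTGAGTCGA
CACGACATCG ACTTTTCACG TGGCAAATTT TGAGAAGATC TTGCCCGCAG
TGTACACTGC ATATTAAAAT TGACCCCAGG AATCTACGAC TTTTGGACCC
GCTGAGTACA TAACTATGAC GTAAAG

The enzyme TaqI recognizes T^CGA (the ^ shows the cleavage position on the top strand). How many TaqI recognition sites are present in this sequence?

TCGA occurs starting at positions 47, 58.
TaqI cuts at 2 sites.

2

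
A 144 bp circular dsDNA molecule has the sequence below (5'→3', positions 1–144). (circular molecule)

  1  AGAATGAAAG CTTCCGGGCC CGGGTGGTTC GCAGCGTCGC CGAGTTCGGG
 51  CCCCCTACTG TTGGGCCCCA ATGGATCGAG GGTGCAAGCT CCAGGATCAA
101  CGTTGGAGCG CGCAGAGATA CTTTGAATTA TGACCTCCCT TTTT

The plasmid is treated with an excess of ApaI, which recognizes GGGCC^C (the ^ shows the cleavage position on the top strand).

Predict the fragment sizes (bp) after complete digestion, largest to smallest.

ApaI sites (GGGCCC) start at positions 16, 48, 63.
ApaI cuts after base 5 of each site (before the last base), so after positions 20, 52, 67.
Circular molecule, 3 cuts → 3 fragments:
  21–52 → 32 bp
  53–67 → 15 bp
  68–144 then 1–20 → 77 + 20 = 97 bp
Sorted largest to smallest: 97, 32, 15 bp.

97, 32, 15 bp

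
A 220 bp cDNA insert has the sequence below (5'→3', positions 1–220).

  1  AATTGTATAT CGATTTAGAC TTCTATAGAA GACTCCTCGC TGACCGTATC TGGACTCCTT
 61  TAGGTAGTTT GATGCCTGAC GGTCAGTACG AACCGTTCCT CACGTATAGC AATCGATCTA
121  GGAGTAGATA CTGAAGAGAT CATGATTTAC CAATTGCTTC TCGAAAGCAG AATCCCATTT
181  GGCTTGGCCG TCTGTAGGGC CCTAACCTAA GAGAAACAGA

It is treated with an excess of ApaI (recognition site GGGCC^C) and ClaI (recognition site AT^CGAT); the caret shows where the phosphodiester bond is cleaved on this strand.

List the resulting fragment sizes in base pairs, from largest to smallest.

The ApaI site (GGGCCC) starts at position 197.
ApaI cuts after base 5 of each site (before the last base), so after position 201.
ClaI sites (ATCGAT) start at positions 9, 112.
ClaI cuts after base 2 of each site, so after positions 10, 113.
Combined cut positions: 10, 113, 201.
Linear molecule, 3 cuts → 4 fragments:
  1–10 → 10 bp
  11–113 → 103 bp
  114–201 → 88 bp
  202–220 → 19 bp
Sorted largest to smallest: 103, 88, 19, 10 bp.

103, 88, 19, 10 bp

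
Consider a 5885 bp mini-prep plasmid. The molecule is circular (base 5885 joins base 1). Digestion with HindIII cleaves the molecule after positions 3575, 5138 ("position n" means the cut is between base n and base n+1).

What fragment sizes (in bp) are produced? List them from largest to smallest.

4322, 1563 bp

Circular molecule, 2 cuts → 2 fragments:
  5138 − 3575 = 1563 bp
  wrap: 5885 − 5138 + 3575 = 4322 bp
Sorted largest to smallest: 4322, 1563 bp.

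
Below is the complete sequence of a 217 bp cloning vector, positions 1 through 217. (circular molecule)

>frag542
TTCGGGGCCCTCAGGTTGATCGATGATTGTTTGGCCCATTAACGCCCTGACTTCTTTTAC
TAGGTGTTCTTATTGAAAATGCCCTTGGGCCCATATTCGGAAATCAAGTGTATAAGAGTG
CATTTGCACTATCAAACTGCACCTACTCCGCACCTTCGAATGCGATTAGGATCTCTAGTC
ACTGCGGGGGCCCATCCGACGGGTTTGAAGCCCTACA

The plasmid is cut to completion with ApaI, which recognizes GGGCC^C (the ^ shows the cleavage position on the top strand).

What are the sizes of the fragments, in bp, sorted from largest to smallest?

ApaI sites (GGGCCC) start at positions 5, 87, 188.
ApaI cuts after base 5 of each site (before the last base), so after positions 9, 91, 192.
Circular molecule, 3 cuts → 3 fragments:
  10–91 → 82 bp
  92–192 → 101 bp
  193–217 then 1–9 → 25 + 9 = 34 bp
Sorted largest to smallest: 101, 82, 34 bp.

101, 82, 34 bp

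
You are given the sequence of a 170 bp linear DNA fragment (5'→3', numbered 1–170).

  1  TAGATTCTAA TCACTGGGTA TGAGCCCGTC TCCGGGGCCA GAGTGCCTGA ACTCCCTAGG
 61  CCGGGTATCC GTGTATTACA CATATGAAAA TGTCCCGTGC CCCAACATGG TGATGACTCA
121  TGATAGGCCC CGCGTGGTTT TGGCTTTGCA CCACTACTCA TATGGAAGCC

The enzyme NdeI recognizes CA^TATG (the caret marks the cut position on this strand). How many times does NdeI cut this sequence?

CATATG occurs starting at positions 81, 159.
NdeI cuts at 2 sites.

2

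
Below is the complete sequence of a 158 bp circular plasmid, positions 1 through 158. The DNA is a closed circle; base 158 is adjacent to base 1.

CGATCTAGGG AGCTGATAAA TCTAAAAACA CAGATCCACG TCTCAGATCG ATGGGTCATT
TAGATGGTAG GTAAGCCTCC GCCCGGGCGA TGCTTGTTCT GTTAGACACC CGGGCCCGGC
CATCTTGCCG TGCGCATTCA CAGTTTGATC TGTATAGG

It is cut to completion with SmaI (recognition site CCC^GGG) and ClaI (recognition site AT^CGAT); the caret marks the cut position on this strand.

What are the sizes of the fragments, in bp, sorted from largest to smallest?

SmaI sites (CCCGGG) start at positions 82, 109.
SmaI cuts after base 3 of each site, so after positions 84, 111.
The ClaI site (ATCGAT) starts at position 47.
ClaI cuts after base 2 of each site, so after position 48.
Combined cut positions: 48, 84, 111.
Circular molecule, 3 cuts → 3 fragments:
  49–84 → 36 bp
  85–111 → 27 bp
  112–158 then 1–48 → 47 + 48 = 95 bp
Sorted largest to smallest: 95, 36, 27 bp.

95, 36, 27 bp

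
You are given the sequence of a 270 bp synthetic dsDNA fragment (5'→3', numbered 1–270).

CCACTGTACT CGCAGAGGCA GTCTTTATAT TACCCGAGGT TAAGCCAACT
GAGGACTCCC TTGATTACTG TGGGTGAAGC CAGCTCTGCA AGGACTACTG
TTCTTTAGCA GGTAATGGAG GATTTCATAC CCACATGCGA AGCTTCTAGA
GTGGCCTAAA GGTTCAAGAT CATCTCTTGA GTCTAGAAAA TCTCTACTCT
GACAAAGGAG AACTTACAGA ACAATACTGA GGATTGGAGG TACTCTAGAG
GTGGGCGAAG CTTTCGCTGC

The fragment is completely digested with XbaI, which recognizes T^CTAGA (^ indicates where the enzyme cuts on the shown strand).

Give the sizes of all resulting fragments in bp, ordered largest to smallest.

XbaI sites (TCTAGA) start at positions 145, 182, 244.
XbaI cuts after the first base of each site, so after positions 145, 182, 244.
Linear molecule, 3 cuts → 4 fragments:
  1–145 → 145 bp
  146–182 → 37 bp
  183–244 → 62 bp
  245–270 → 26 bp
Sorted largest to smallest: 145, 62, 37, 26 bp.

145, 62, 37, 26 bp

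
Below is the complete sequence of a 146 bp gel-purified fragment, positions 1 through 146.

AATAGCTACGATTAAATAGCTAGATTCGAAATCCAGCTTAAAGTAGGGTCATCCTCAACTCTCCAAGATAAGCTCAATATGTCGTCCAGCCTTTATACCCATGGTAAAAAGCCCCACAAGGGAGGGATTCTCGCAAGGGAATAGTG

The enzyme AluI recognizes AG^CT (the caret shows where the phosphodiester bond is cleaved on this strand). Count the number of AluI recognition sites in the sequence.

4

AGCT occurs starting at positions 4, 18, 35, 71.
AluI cuts at 4 sites.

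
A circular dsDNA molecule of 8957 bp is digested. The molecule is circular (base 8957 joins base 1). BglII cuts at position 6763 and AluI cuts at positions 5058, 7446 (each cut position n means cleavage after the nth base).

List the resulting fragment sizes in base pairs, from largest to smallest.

Combined cut positions (sorted): 5058, 6763, 7446.
Circular molecule, 3 cuts → 3 fragments:
  6763 − 5058 = 1705 bp
  7446 − 6763 = 683 bp
  wrap: 8957 − 7446 + 5058 = 6569 bp
Sorted largest to smallest: 6569, 1705, 683 bp.

6569, 1705, 683 bp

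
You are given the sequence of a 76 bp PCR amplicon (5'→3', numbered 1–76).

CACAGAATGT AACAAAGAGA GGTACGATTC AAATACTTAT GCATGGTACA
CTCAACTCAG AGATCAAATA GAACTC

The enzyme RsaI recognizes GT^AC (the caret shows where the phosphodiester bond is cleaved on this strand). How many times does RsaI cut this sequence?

2

GTAC occurs starting at positions 22, 46.
RsaI cuts at 2 sites.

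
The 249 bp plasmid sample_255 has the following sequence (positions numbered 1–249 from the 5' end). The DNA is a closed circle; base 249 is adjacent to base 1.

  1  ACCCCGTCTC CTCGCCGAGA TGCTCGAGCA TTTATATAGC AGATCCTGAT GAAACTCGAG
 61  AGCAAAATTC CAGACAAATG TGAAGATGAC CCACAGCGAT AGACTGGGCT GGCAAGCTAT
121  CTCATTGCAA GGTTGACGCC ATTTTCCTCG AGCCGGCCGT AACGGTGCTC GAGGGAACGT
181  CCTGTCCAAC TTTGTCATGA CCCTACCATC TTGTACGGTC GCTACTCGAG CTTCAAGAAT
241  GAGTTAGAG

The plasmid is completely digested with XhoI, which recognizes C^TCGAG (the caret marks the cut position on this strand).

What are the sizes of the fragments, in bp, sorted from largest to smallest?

92, 57, 47, 32, 21 bp

XhoI sites (CTCGAG) start at positions 23, 55, 147, 168, 225.
XhoI cuts after the first base of each site, so after positions 23, 55, 147, 168, 225.
Circular molecule, 5 cuts → 5 fragments:
  24–55 → 32 bp
  56–147 → 92 bp
  148–168 → 21 bp
  169–225 → 57 bp
  226–249 then 1–23 → 24 + 23 = 47 bp
Sorted largest to smallest: 92, 57, 47, 32, 21 bp.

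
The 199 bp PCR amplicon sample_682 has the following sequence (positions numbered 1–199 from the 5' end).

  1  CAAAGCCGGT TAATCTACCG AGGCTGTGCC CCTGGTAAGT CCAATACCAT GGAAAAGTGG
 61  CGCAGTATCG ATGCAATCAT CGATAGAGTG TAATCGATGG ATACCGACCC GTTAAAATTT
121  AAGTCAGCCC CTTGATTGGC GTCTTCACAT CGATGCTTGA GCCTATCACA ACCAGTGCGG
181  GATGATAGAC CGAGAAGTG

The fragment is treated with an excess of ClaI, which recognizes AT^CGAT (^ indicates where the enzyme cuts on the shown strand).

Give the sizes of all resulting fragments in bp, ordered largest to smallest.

ClaI sites (ATCGAT) start at positions 67, 79, 93, 149.
ClaI cuts after base 2 of each site, so after positions 68, 80, 94, 150.
Linear molecule, 4 cuts → 5 fragments:
  1–68 → 68 bp
  69–80 → 12 bp
  81–94 → 14 bp
  95–150 → 56 bp
  151–199 → 49 bp
Sorted largest to smallest: 68, 56, 49, 14, 12 bp.

68, 56, 49, 14, 12 bp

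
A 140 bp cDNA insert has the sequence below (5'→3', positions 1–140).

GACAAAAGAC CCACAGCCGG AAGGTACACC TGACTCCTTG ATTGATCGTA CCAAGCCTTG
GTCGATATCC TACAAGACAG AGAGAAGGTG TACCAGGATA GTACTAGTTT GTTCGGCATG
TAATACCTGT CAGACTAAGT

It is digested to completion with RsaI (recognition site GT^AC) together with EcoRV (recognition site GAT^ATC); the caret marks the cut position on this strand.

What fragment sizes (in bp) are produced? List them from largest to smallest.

38, 25, 25, 24, 17, 11 bp

RsaI sites (GTAC) start at positions 24, 48, 90, 101.
RsaI cuts after base 2 of each site, so after positions 25, 49, 91, 102.
The EcoRV site (GATATC) starts at position 64.
EcoRV cuts after base 3 of each site, so after position 66.
Combined cut positions: 25, 49, 66, 91, 102.
Linear molecule, 5 cuts → 6 fragments:
  1–25 → 25 bp
  26–49 → 24 bp
  50–66 → 17 bp
  67–91 → 25 bp
  92–102 → 11 bp
  103–140 → 38 bp
Sorted largest to smallest: 38, 25, 25, 24, 17, 11 bp.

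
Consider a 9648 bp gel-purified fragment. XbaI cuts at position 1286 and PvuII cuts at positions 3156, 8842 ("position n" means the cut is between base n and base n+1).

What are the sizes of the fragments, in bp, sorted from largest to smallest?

Combined cut positions (sorted): 1286, 3156, 8842.
Linear molecule, 3 cuts → 4 fragments:
  1286 − 0 = 1286 bp
  3156 − 1286 = 1870 bp
  8842 − 3156 = 5686 bp
  9648 − 8842 = 806 bp
Sorted largest to smallest: 5686, 1870, 1286, 806 bp.

5686, 1870, 1286, 806 bp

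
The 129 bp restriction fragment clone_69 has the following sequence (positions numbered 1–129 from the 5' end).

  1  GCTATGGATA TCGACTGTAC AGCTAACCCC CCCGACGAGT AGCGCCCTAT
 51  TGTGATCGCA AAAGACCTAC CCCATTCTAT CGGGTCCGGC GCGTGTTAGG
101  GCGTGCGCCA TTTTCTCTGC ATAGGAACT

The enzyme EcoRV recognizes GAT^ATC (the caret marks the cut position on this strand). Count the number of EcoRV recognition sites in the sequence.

GATATC occurs starting at position 7.
EcoRV cuts at 1 site.

1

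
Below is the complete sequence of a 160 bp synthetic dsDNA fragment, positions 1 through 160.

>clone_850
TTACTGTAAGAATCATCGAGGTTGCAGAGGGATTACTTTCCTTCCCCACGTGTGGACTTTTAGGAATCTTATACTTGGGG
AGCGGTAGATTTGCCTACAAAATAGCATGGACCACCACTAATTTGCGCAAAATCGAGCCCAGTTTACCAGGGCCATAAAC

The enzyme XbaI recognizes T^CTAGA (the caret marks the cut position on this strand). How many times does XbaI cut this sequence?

0

No occurrence of TCTAGA is present in the sequence.
XbaI does not cut: 0 sites.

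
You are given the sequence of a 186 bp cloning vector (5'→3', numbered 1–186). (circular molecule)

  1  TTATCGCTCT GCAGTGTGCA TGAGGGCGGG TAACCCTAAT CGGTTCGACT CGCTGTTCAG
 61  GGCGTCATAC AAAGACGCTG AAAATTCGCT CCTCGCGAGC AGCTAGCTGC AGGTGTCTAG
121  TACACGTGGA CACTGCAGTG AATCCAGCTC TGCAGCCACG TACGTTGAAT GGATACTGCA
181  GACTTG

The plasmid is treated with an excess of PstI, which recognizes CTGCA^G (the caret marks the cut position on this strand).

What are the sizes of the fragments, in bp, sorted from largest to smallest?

98, 26, 26, 19, 17 bp

PstI sites (CTGCAG) start at positions 9, 107, 133, 150, 176.
PstI cuts after base 5 of each site (before the last base), so after positions 13, 111, 137, 154, 180.
Circular molecule, 5 cuts → 5 fragments:
  14–111 → 98 bp
  112–137 → 26 bp
  138–154 → 17 bp
  155–180 → 26 bp
  181–186 then 1–13 → 6 + 13 = 19 bp
Sorted largest to smallest: 98, 26, 26, 19, 17 bp.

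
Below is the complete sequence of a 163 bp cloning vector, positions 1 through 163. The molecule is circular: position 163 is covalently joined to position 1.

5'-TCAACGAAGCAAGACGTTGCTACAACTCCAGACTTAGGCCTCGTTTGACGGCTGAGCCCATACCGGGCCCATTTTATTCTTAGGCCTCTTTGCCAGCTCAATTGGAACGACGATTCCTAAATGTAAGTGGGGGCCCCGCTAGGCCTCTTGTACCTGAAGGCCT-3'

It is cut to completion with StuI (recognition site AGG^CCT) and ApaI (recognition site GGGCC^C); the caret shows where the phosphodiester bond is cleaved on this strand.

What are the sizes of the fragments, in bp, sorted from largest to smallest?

StuI sites (AGGCCT) start at positions 36, 82, 141, 158.
StuI cuts after base 3 of each site, so after positions 38, 84, 143, 160.
ApaI sites (GGGCCC) start at positions 65, 131.
ApaI cuts after base 5 of each site (before the last base), so after positions 69, 135.
Combined cut positions: 38, 69, 84, 135, 143, 160.
Circular molecule, 6 cuts → 6 fragments:
  39–69 → 31 bp
  70–84 → 15 bp
  85–135 → 51 bp
  136–143 → 8 bp
  144–160 → 17 bp
  161–163 then 1–38 → 3 + 38 = 41 bp
Sorted largest to smallest: 51, 41, 31, 17, 15, 8 bp.

51, 41, 31, 17, 15, 8 bp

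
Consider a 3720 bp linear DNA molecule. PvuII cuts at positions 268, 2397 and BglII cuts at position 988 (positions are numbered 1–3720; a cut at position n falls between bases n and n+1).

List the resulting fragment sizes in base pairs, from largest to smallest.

1409, 1323, 720, 268 bp

Combined cut positions (sorted): 268, 988, 2397.
Linear molecule, 3 cuts → 4 fragments:
  268 − 0 = 268 bp
  988 − 268 = 720 bp
  2397 − 988 = 1409 bp
  3720 − 2397 = 1323 bp
Sorted largest to smallest: 1409, 1323, 720, 268 bp.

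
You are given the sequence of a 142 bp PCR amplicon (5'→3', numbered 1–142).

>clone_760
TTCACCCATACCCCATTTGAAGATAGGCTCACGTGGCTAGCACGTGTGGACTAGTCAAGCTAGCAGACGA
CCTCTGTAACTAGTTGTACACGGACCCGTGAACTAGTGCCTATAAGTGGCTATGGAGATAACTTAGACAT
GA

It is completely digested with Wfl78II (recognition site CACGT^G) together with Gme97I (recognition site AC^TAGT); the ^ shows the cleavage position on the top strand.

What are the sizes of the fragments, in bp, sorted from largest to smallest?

Wfl78II sites (CACGTG) start at positions 30, 41.
Wfl78II cuts after base 5 of each site (before the last base), so after positions 34, 45.
Gme97I sites (ACTAGT) start at positions 50, 79, 102.
Gme97I cuts after base 2 of each site, so after positions 51, 80, 103.
Combined cut positions: 34, 45, 51, 80, 103.
Linear molecule, 5 cuts → 6 fragments:
  1–34 → 34 bp
  35–45 → 11 bp
  46–51 → 6 bp
  52–80 → 29 bp
  81–103 → 23 bp
  104–142 → 39 bp
Sorted largest to smallest: 39, 34, 29, 23, 11, 6 bp.

39, 34, 29, 23, 11, 6 bp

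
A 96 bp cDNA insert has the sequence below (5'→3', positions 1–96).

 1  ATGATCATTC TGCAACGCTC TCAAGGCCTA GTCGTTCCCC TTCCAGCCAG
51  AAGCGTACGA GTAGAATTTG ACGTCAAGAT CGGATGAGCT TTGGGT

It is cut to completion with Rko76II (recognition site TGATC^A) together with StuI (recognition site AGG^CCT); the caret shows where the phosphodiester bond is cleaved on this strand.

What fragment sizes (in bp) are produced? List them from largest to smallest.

The Rko76II site (TGATCA) starts at position 2.
Rko76II cuts after base 5 of each site (before the last base), so after position 6.
The StuI site (AGGCCT) starts at position 24.
StuI cuts after base 3 of each site, so after position 26.
Combined cut positions: 6, 26.
Linear molecule, 2 cuts → 3 fragments:
  1–6 → 6 bp
  7–26 → 20 bp
  27–96 → 70 bp
Sorted largest to smallest: 70, 20, 6 bp.

70, 20, 6 bp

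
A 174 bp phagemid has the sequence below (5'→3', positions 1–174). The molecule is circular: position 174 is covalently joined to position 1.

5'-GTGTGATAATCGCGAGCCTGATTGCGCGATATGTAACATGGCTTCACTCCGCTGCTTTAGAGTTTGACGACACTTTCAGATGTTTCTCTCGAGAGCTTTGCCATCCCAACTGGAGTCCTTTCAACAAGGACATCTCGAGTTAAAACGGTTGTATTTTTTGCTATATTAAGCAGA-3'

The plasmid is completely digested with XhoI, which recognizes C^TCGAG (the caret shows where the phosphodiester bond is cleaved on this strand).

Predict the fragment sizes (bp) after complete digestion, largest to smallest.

XhoI sites (CTCGAG) start at positions 88, 134.
XhoI cuts after the first base of each site, so after positions 88, 134.
Circular molecule, 2 cuts → 2 fragments:
  89–134 → 46 bp
  135–174 then 1–88 → 40 + 88 = 128 bp
Sorted largest to smallest: 128, 46 bp.

128, 46 bp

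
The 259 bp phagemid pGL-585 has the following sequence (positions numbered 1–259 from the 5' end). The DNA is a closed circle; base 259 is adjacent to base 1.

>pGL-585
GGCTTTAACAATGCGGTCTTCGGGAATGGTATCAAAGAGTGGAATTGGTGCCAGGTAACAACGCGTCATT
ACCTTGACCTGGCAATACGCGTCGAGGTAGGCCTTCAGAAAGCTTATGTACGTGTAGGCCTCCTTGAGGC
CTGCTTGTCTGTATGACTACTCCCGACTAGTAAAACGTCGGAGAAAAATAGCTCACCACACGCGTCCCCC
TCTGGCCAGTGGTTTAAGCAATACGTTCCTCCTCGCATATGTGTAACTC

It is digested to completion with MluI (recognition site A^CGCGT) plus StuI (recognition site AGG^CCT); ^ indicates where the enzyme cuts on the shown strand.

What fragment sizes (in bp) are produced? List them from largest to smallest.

120, 61, 27, 26, 14, 11 bp

MluI sites (ACGCGT) start at positions 61, 87, 200.
MluI cuts after the first base of each site, so after positions 61, 87, 200.
StuI sites (AGGCCT) start at positions 99, 126, 137.
StuI cuts after base 3 of each site, so after positions 101, 128, 139.
Combined cut positions: 61, 87, 101, 128, 139, 200.
Circular molecule, 6 cuts → 6 fragments:
  62–87 → 26 bp
  88–101 → 14 bp
  102–128 → 27 bp
  129–139 → 11 bp
  140–200 → 61 bp
  201–259 then 1–61 → 59 + 61 = 120 bp
Sorted largest to smallest: 120, 61, 27, 26, 14, 11 bp.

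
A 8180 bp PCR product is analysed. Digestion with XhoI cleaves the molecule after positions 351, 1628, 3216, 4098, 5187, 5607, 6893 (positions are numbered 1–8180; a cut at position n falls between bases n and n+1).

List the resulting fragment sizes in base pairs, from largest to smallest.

1588, 1287, 1286, 1277, 1089, 882, 420, 351 bp

Linear molecule, 7 cuts → 8 fragments:
  351 − 0 = 351 bp
  1628 − 351 = 1277 bp
  3216 − 1628 = 1588 bp
  4098 − 3216 = 882 bp
  5187 − 4098 = 1089 bp
  5607 − 5187 = 420 bp
  6893 − 5607 = 1286 bp
  8180 − 6893 = 1287 bp
Sorted largest to smallest: 1588, 1287, 1286, 1277, 1089, 882, 420, 351 bp.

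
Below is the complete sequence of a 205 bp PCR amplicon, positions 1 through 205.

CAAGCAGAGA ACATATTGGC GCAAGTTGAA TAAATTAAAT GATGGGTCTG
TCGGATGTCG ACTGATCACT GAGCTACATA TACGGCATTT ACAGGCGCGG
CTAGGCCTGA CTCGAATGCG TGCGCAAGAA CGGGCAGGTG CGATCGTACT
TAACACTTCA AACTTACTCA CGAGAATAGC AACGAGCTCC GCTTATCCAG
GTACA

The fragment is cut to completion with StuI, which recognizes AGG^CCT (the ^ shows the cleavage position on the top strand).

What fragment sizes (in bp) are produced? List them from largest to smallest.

The StuI site (AGGCCT) starts at position 103.
StuI cuts after base 3 of each site, so after position 105.
Linear molecule, 1 cut → 2 fragments:
  1–105 → 105 bp
  106–205 → 100 bp
Sorted largest to smallest: 105, 100 bp.

105, 100 bp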